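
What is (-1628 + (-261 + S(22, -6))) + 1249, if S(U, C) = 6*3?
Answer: -622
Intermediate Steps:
S(U, C) = 18
(-1628 + (-261 + S(22, -6))) + 1249 = (-1628 + (-261 + 18)) + 1249 = (-1628 - 243) + 1249 = -1871 + 1249 = -622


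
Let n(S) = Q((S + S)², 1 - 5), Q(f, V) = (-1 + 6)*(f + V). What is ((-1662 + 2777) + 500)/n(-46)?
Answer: 323/8460 ≈ 0.038180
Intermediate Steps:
Q(f, V) = 5*V + 5*f (Q(f, V) = 5*(V + f) = 5*V + 5*f)
n(S) = -20 + 20*S² (n(S) = 5*(1 - 5) + 5*(S + S)² = 5*(-4) + 5*(2*S)² = -20 + 5*(4*S²) = -20 + 20*S²)
((-1662 + 2777) + 500)/n(-46) = ((-1662 + 2777) + 500)/(-20 + 20*(-46)²) = (1115 + 500)/(-20 + 20*2116) = 1615/(-20 + 42320) = 1615/42300 = 1615*(1/42300) = 323/8460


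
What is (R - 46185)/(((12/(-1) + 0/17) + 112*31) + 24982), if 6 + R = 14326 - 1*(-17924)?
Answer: -13941/28442 ≈ -0.49016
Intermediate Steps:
R = 32244 (R = -6 + (14326 - 1*(-17924)) = -6 + (14326 + 17924) = -6 + 32250 = 32244)
(R - 46185)/(((12/(-1) + 0/17) + 112*31) + 24982) = (32244 - 46185)/(((12/(-1) + 0/17) + 112*31) + 24982) = -13941/(((12*(-1) + 0*(1/17)) + 3472) + 24982) = -13941/(((-12 + 0) + 3472) + 24982) = -13941/((-12 + 3472) + 24982) = -13941/(3460 + 24982) = -13941/28442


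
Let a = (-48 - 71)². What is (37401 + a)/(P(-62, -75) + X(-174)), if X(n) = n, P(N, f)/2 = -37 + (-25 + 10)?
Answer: -25781/139 ≈ -185.47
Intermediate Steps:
P(N, f) = -104 (P(N, f) = 2*(-37 + (-25 + 10)) = 2*(-37 - 15) = 2*(-52) = -104)
a = 14161 (a = (-119)² = 14161)
(37401 + a)/(P(-62, -75) + X(-174)) = (37401 + 14161)/(-104 - 174) = 51562/(-278) = 51562*(-1/278) = -25781/139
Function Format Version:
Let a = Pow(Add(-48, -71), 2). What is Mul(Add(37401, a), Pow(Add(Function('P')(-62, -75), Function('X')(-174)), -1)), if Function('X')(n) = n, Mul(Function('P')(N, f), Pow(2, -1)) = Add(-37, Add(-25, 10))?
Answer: Rational(-25781, 139) ≈ -185.47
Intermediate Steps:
Function('P')(N, f) = -104 (Function('P')(N, f) = Mul(2, Add(-37, Add(-25, 10))) = Mul(2, Add(-37, -15)) = Mul(2, -52) = -104)
a = 14161 (a = Pow(-119, 2) = 14161)
Mul(Add(37401, a), Pow(Add(Function('P')(-62, -75), Function('X')(-174)), -1)) = Mul(Add(37401, 14161), Pow(Add(-104, -174), -1)) = Mul(51562, Pow(-278, -1)) = Mul(51562, Rational(-1, 278)) = Rational(-25781, 139)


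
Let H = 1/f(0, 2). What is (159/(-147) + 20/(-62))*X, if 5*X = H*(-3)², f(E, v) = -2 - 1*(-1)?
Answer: 19197/7595 ≈ 2.5276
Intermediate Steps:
f(E, v) = -1 (f(E, v) = -2 + 1 = -1)
H = -1 (H = 1/(-1) = -1)
X = -9/5 (X = (-1*(-3)²)/5 = (-1*9)/5 = (⅕)*(-9) = -9/5 ≈ -1.8000)
(159/(-147) + 20/(-62))*X = (159/(-147) + 20/(-62))*(-9/5) = (159*(-1/147) + 20*(-1/62))*(-9/5) = (-53/49 - 10/31)*(-9/5) = -2133/1519*(-9/5) = 19197/7595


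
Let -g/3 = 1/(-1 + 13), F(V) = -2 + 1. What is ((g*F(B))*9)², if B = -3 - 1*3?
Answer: 81/16 ≈ 5.0625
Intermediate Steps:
B = -6 (B = -3 - 3 = -6)
F(V) = -1
g = -¼ (g = -3/(-1 + 13) = -3/12 = -3*1/12 = -¼ ≈ -0.25000)
((g*F(B))*9)² = (-¼*(-1)*9)² = ((¼)*9)² = (9/4)² = 81/16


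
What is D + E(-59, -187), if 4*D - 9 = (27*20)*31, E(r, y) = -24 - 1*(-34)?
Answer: 16789/4 ≈ 4197.3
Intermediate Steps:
E(r, y) = 10 (E(r, y) = -24 + 34 = 10)
D = 16749/4 (D = 9/4 + ((27*20)*31)/4 = 9/4 + (540*31)/4 = 9/4 + (¼)*16740 = 9/4 + 4185 = 16749/4 ≈ 4187.3)
D + E(-59, -187) = 16749/4 + 10 = 16789/4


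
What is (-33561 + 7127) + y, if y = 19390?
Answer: -7044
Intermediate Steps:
(-33561 + 7127) + y = (-33561 + 7127) + 19390 = -26434 + 19390 = -7044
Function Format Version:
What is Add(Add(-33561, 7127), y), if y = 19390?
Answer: -7044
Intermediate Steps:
Add(Add(-33561, 7127), y) = Add(Add(-33561, 7127), 19390) = Add(-26434, 19390) = -7044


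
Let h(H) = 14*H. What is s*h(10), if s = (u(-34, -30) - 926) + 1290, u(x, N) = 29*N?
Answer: -70840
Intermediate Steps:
s = -506 (s = (29*(-30) - 926) + 1290 = (-870 - 926) + 1290 = -1796 + 1290 = -506)
s*h(10) = -7084*10 = -506*140 = -70840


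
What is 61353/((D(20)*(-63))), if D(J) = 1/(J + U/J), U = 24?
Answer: -722602/35 ≈ -20646.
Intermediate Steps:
D(J) = 1/(J + 24/J)
61353/((D(20)*(-63))) = 61353/(((20/(24 + 20²))*(-63))) = 61353/(((20/(24 + 400))*(-63))) = 61353/(((20/424)*(-63))) = 61353/(((20*(1/424))*(-63))) = 61353/(((5/106)*(-63))) = 61353/(-315/106) = 61353*(-106/315) = -722602/35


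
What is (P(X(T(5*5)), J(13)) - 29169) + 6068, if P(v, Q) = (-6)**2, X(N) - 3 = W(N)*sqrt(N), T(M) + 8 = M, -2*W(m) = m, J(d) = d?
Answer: -23065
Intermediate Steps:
W(m) = -m/2
T(M) = -8 + M
X(N) = 3 - N**(3/2)/2 (X(N) = 3 + (-N/2)*sqrt(N) = 3 - N**(3/2)/2)
P(v, Q) = 36
(P(X(T(5*5)), J(13)) - 29169) + 6068 = (36 - 29169) + 6068 = -29133 + 6068 = -23065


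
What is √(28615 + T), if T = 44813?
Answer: 2*√18357 ≈ 270.98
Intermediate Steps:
√(28615 + T) = √(28615 + 44813) = √73428 = 2*√18357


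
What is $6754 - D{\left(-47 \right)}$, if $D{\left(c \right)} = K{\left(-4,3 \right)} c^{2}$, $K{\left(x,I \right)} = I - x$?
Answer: $-8709$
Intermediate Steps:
$D{\left(c \right)} = 7 c^{2}$ ($D{\left(c \right)} = \left(3 - -4\right) c^{2} = \left(3 + 4\right) c^{2} = 7 c^{2}$)
$6754 - D{\left(-47 \right)} = 6754 - 7 \left(-47\right)^{2} = 6754 - 7 \cdot 2209 = 6754 - 15463 = -8709$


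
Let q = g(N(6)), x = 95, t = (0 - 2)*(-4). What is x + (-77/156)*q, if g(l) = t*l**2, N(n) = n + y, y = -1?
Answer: -145/39 ≈ -3.7179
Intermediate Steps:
t = 8 (t = -2*(-4) = 8)
N(n) = -1 + n (N(n) = n - 1 = -1 + n)
g(l) = 8*l**2
q = 200 (q = 8*(-1 + 6)**2 = 8*5**2 = 8*25 = 200)
x + (-77/156)*q = 95 - 77/156*200 = 95 - 3850/39 = -145/39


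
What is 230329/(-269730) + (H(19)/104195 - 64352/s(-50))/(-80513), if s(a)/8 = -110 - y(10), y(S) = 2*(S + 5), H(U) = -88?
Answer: -55253049934331/64650828725730 ≈ -0.85464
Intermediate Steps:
y(S) = 10 + 2*S (y(S) = 2*(5 + S) = 10 + 2*S)
s(a) = -1120 (s(a) = 8*(-110 - (10 + 2*10)) = 8*(-110 - (10 + 20)) = 8*(-110 - 1*30) = 8*(-110 - 30) = 8*(-140) = -1120)
230329/(-269730) + (H(19)/104195 - 64352/s(-50))/(-80513) = 230329/(-269730) + (-88/104195 - 64352/(-1120))/(-80513) = 230329*(-1/269730) + (-88*1/104195 - 64352*(-1/1120))*(-1/80513) = -230329/269730 + (-88/104195 + 2011/35)*(-1/80513) = -230329/269730 + (855237/14885)*(-1/80513) = -230329/269730 - 855237/1198436005 = -55253049934331/64650828725730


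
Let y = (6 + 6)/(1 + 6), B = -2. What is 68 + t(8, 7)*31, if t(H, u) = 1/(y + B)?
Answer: -81/2 ≈ -40.500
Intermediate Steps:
y = 12/7 ≈ 1.7143
t(H, u) = -7/2 (t(H, u) = 1/(12/7 - 2) = 1/(-2/7) = -7/2)
68 + t(8, 7)*31 = 68 - 7/2*31 = 68 - 217/2 = -81/2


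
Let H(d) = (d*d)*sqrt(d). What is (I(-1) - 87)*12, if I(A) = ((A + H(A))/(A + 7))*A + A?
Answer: -1054 - 2*I ≈ -1054.0 - 2.0*I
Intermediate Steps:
H(d) = d**(5/2) (H(d) = d**2*sqrt(d) = d**(5/2))
I(A) = A + A*(A + A**(5/2))/(7 + A) (I(A) = ((A + A**(5/2))/(A + 7))*A + A = ((A + A**(5/2))/(7 + A))*A + A = A*(A + A**(5/2))/(7 + A) + A = A + A*(A + A**(5/2))/(7 + A))
(I(-1) - 87)*12 = (-(7 + (-1)**(5/2) + 2*(-1))/(7 - 1) - 87)*12 = (-1*(7 + I - 2)/6 - 87)*12 = (-1*1/6*(5 + I) - 87)*12 = ((-5/6 - I/6) - 87)*12 = (-527/6 - I/6)*12 = -1054 - 2*I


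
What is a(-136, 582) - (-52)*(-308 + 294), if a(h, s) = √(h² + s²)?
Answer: -728 + 2*√89305 ≈ -130.32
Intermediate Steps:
a(-136, 582) - (-52)*(-308 + 294) = √((-136)² + 582²) - (-52)*(-308 + 294) = √(18496 + 338724) - (-52)*(-14) = √357220 - 1*728 = 2*√89305 - 728 = -728 + 2*√89305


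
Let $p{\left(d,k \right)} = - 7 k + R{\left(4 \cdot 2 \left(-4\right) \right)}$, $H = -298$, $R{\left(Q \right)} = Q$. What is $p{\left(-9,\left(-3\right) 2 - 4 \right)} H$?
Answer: $-11324$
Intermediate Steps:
$p{\left(d,k \right)} = -32 - 7 k$ ($p{\left(d,k \right)} = - 7 k + 4 \cdot 2 \left(-4\right) = - 7 k + 8 \left(-4\right) = - 7 k - 32 = -32 - 7 k$)
$p{\left(-9,\left(-3\right) 2 - 4 \right)} H = \left(-32 - 7 \left(\left(-3\right) 2 - 4\right)\right) \left(-298\right) = \left(-32 - 7 \left(-6 - 4\right)\right) \left(-298\right) = \left(-32 - -70\right) \left(-298\right) = \left(-32 + 70\right) \left(-298\right) = 38 \left(-298\right) = -11324$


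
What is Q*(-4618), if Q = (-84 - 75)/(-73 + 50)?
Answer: -734262/23 ≈ -31924.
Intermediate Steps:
Q = 159/23 (Q = -159/(-23) = -159*(-1/23) = 159/23 ≈ 6.9130)
Q*(-4618) = (159/23)*(-4618) = -734262/23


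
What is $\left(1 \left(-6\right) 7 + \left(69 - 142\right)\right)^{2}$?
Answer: $13225$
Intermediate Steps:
$\left(1 \left(-6\right) 7 + \left(69 - 142\right)\right)^{2} = \left(\left(-6\right) 7 + \left(69 - 142\right)\right)^{2} = \left(-42 - 73\right)^{2} = \left(-115\right)^{2} = 13225$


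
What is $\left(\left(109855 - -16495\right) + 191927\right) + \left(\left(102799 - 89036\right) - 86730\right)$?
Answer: $245310$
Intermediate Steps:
$\left(\left(109855 - -16495\right) + 191927\right) + \left(\left(102799 - 89036\right) - 86730\right) = \left(\left(109855 + 16495\right) + 191927\right) + \left(13763 - 86730\right) = \left(126350 + 191927\right) - 72967 = 318277 - 72967 = 245310$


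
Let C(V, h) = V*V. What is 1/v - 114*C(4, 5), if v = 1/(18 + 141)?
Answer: -1665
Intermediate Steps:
C(V, h) = V**2
v = 1/159 ≈ 0.0062893
1/v - 114*C(4, 5) = 1/(1/159) - 114*4**2 = 159 - 114*16 = 159 - 1824 = -1665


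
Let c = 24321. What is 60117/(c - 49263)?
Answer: -20039/8314 ≈ -2.4103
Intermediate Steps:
60117/(c - 49263) = 60117/(24321 - 49263) = 60117/(-24942) = 60117*(-1/24942) = -20039/8314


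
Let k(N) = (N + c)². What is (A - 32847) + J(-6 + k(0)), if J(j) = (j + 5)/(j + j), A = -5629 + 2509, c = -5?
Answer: -683361/19 ≈ -35966.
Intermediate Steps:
k(N) = (-5 + N)² (k(N) = (N - 5)² = (-5 + N)²)
A = -3120
J(j) = (5 + j)/(2*j) (J(j) = (5 + j)/((2*j)) = (5 + j)*(1/(2*j)) = (5 + j)/(2*j))
(A - 32847) + J(-6 + k(0)) = (-3120 - 32847) + (5 + (-6 + (-5 + 0)²))/(2*(-6 + (-5 + 0)²)) = -35967 + (5 + (-6 + (-5)²))/(2*(-6 + (-5)²)) = -35967 + (5 + (-6 + 25))/(2*(-6 + 25)) = -35967 + (½)*(5 + 19)/19 = -35967 + (½)*(1/19)*24 = -35967 + 12/19 = -683361/19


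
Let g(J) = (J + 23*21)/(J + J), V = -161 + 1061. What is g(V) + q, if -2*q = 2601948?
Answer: -780583939/600 ≈ -1.3010e+6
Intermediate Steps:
q = -1300974 (q = -½*2601948 = -1300974)
V = 900
g(J) = (483 + J)/(2*J) (g(J) = (J + 483)/((2*J)) = (483 + J)*(1/(2*J)) = (483 + J)/(2*J))
g(V) + q = (½)*(483 + 900)/900 - 1300974 = (½)*(1/900)*1383 - 1300974 = 461/600 - 1300974 = -780583939/600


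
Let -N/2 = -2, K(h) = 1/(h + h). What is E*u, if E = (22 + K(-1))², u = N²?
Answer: 7396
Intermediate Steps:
K(h) = 1/(2*h)
N = 4 (N = -2*(-2) = 4)
u = 16 (u = 4² = 16)
E = 1849/4 (E = (22 + (½)/(-1))² = (22 + (½)*(-1))² = (22 - ½)² = (43/2)² = 1849/4 ≈ 462.25)
E*u = (1849/4)*16 = 7396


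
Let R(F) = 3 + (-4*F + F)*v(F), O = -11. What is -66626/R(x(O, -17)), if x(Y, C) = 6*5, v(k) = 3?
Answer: 66626/267 ≈ 249.54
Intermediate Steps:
x(Y, C) = 30
R(F) = 3 - 9*F (R(F) = 3 + (-4*F + F)*3 = 3 - 3*F*3 = 3 - 9*F)
-66626/R(x(O, -17)) = -66626/(3 - 9*30) = -66626/(3 - 270) = -66626/(-267) = -66626*(-1/267) = 66626/267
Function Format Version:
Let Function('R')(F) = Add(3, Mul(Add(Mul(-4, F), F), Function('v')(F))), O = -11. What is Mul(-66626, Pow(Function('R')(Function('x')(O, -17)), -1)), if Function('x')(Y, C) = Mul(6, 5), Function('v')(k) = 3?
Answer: Rational(66626, 267) ≈ 249.54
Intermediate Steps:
Function('x')(Y, C) = 30
Function('R')(F) = Add(3, Mul(-9, F)) (Function('R')(F) = Add(3, Mul(Add(Mul(-4, F), F), 3)) = Add(3, Mul(Mul(-3, F), 3)) = Add(3, Mul(-9, F)))
Mul(-66626, Pow(Function('R')(Function('x')(O, -17)), -1)) = Mul(-66626, Pow(Add(3, Mul(-9, 30)), -1)) = Mul(-66626, Pow(Add(3, -270), -1)) = Mul(-66626, Pow(-267, -1)) = Mul(-66626, Rational(-1, 267)) = Rational(66626, 267)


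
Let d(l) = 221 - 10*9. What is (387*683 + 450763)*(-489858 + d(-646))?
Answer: -350195942068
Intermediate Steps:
d(l) = 131 (d(l) = 221 - 90 = 131)
(387*683 + 450763)*(-489858 + d(-646)) = (387*683 + 450763)*(-489858 + 131) = (264321 + 450763)*(-489727) = 715084*(-489727) = -350195942068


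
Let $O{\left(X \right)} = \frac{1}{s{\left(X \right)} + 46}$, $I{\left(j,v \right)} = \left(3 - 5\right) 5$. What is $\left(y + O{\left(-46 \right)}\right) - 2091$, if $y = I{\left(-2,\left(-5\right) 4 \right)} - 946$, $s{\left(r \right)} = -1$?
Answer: $- \frac{137114}{45} \approx -3047.0$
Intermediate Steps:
$I{\left(j,v \right)} = -10$ ($I{\left(j,v \right)} = \left(-2\right) 5 = -10$)
$O{\left(X \right)} = \frac{1}{45}$ ($O{\left(X \right)} = \frac{1}{-1 + 46} = \frac{1}{45}$)
$y = -956$ ($y = -10 - 946 = -956$)
$\left(y + O{\left(-46 \right)}\right) - 2091 = \left(-956 + \frac{1}{45}\right) - 2091 = - \frac{43019}{45} - 2091 = - \frac{137114}{45}$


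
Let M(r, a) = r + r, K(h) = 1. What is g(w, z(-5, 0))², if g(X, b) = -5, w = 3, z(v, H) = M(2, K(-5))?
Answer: 25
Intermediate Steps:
M(r, a) = 2*r
z(v, H) = 4 (z(v, H) = 2*2 = 4)
g(w, z(-5, 0))² = (-5)² = 25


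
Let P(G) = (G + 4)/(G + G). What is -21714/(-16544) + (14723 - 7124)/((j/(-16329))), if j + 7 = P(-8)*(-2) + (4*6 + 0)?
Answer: -1323563193/176 ≈ -7.5202e+6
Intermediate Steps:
P(G) = (4 + G)/(2*G) (P(G) = (4 + G)/((2*G)) = (4 + G)*(1/(2*G)) = (4 + G)/(2*G))
j = 33/2 (j = -7 + (((½)*(4 - 8)/(-8))*(-2) + (4*6 + 0)) = -7 + (((½)*(-⅛)*(-4))*(-2) + (24 + 0)) = -7 + ((¼)*(-2) + 24) = -7 + (-½ + 24) = -7 + 47/2 = 33/2 ≈ 16.500)
-21714/(-16544) + (14723 - 7124)/((j/(-16329))) = -21714/(-16544) + (14723 - 7124)/(((33/2)/(-16329))) = -21714*(-1/16544) + 7599/(((33/2)*(-1/16329))) = 21/16 + 7599/(-11/10886) = 21/16 + 7599*(-10886/11) = 21/16 - 82722714/11 = -1323563193/176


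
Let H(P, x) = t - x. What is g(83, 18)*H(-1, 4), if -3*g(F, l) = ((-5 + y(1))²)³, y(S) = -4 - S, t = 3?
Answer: 1000000/3 ≈ 3.3333e+5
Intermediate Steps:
g(F, l) = -1000000/3 (g(F, l) = -(-5 + (-4 - 1*1))⁶/3 = -(-5 + (-4 - 1))⁶/3 = -(-5 - 5)⁶/3 = -((-10)²)³/3 = -⅓*100³ = -⅓*1000000 = -1000000/3)
H(P, x) = 3 - x
g(83, 18)*H(-1, 4) = -1000000*(3 - 1*4)/3 = -1000000*(3 - 4)/3 = -1000000/3*(-1) = 1000000/3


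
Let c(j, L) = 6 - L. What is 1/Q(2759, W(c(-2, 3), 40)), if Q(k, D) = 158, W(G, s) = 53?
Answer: 1/158 ≈ 0.0063291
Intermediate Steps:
1/Q(2759, W(c(-2, 3), 40)) = 1/158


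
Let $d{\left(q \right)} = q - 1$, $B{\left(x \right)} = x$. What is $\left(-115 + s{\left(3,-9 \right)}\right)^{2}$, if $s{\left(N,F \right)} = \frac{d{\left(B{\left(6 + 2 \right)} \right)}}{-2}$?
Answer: $\frac{56169}{4} \approx 14042.0$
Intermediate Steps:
$d{\left(q \right)} = -1 + q$
$s{\left(N,F \right)} = - \frac{7}{2}$ ($s{\left(N,F \right)} = \frac{-1 + \left(6 + 2\right)}{-2} = \left(-1 + 8\right) \left(- \frac{1}{2}\right) = 7 \left(- \frac{1}{2}\right) = - \frac{7}{2}$)
$\left(-115 + s{\left(3,-9 \right)}\right)^{2} = \left(-115 - \frac{7}{2}\right)^{2} = \left(- \frac{237}{2}\right)^{2} = \frac{56169}{4}$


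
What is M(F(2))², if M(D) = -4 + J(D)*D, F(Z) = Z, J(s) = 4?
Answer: 16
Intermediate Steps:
M(D) = -4 + 4*D
M(F(2))² = (-4 + 4*2)² = (-4 + 8)² = 4² = 16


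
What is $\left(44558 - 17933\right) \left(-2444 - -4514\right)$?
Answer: $55113750$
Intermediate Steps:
$\left(44558 - 17933\right) \left(-2444 - -4514\right) = 26625 \left(-2444 + \left(-18575 + 23089\right)\right) = 26625 \left(-2444 + 4514\right) = 26625 \cdot 2070 = 55113750$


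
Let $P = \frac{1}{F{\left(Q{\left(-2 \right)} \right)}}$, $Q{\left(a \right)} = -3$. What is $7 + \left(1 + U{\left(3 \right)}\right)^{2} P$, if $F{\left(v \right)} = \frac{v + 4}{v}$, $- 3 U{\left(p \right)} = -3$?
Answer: $-5$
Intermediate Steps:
$U{\left(p \right)} = 1$ ($U{\left(p \right)} = \left(- \frac{1}{3}\right) \left(-3\right) = 1$)
$F{\left(v \right)} = \frac{4 + v}{v}$
$P = -3$ ($P = \frac{1}{\frac{1}{-3} \left(4 - 3\right)} = \frac{1}{\left(- \frac{1}{3}\right) 1} = \frac{1}{- \frac{1}{3}} = -3$)
$7 + \left(1 + U{\left(3 \right)}\right)^{2} P = 7 + \left(1 + 1\right)^{2} \left(-3\right) = 7 + 2^{2} \left(-3\right) = 7 + 4 \left(-3\right) = 7 - 12 = -5$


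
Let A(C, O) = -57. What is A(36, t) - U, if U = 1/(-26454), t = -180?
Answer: -1507877/26454 ≈ -57.000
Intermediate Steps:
U = -1/26454 ≈ -3.7801e-5
A(36, t) - U = -57 - 1*(-1/26454) = -57 + 1/26454 = -1507877/26454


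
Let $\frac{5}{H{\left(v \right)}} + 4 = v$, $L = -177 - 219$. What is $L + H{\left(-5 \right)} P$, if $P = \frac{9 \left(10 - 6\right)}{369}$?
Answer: $- \frac{146144}{369} \approx -396.05$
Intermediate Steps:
$L = -396$
$P = \frac{4}{41}$ ($P = 9 \cdot 4 \cdot \frac{1}{369} = 36 \cdot \frac{1}{369} = \frac{4}{41} \approx 0.097561$)
$H{\left(v \right)} = \frac{5}{-4 + v}$
$L + H{\left(-5 \right)} P = -396 + \frac{5}{-4 - 5} \cdot \frac{4}{41} = -396 + \frac{5}{-9} \cdot \frac{4}{41} = -396 + 5 \left(- \frac{1}{9}\right) \frac{4}{41} = -396 - \frac{20}{369} = - \frac{146144}{369}$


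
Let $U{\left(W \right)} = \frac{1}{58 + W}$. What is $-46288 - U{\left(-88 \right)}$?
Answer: $- \frac{1388639}{30} \approx -46288.0$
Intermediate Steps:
$-46288 - U{\left(-88 \right)} = -46288 - \frac{1}{58 - 88} = -46288 - \frac{1}{-30} = -46288 - - \frac{1}{30} = -46288 + \frac{1}{30} = - \frac{1388639}{30}$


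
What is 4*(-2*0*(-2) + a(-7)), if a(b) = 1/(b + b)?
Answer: -2/7 ≈ -0.28571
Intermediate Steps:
a(b) = 1/(2*b)
4*(-2*0*(-2) + a(-7)) = 4*(-2*0*(-2) + (½)/(-7)) = 4*(0*(-2) + (½)*(-⅐)) = 4*(0 - 1/14) = 4*(-1/14) = -2/7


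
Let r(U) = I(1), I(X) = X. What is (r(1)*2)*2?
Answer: 4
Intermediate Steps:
r(U) = 1
(r(1)*2)*2 = (1*2)*2 = 2*2 = 4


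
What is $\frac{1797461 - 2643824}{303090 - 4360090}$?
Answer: $\frac{846363}{4057000} \approx 0.20862$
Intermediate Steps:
$\frac{1797461 - 2643824}{303090 - 4360090} = - \frac{846363}{-4057000} = \left(-846363\right) \left(- \frac{1}{4057000}\right) = \frac{846363}{4057000}$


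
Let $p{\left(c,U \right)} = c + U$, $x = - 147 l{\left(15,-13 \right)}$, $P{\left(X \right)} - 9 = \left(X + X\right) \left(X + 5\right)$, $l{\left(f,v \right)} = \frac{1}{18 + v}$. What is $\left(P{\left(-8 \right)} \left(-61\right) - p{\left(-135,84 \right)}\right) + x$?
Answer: $- \frac{17277}{5} \approx -3455.4$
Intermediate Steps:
$P{\left(X \right)} = 9 + 2 X \left(5 + X\right)$ ($P{\left(X \right)} = 9 + \left(X + X\right) \left(X + 5\right) = 9 + 2 X \left(5 + X\right)$)
$x = - \frac{147}{5}$ ($x = - \frac{147}{18 - 13} = - \frac{147}{5} \approx -29.4$)
$p{\left(c,U \right)} = U + c$
$\left(P{\left(-8 \right)} \left(-61\right) - p{\left(-135,84 \right)}\right) + x = \left(\left(9 + 2 \left(-8\right)^{2} + 10 \left(-8\right)\right) \left(-61\right) - \left(84 - 135\right)\right) - \frac{147}{5} = \left(\left(9 + 2 \cdot 64 - 80\right) \left(-61\right) - -51\right) - \frac{147}{5} = \left(\left(9 + 128 - 80\right) \left(-61\right) + 51\right) - \frac{147}{5} = \left(57 \left(-61\right) + 51\right) - \frac{147}{5} = \left(-3477 + 51\right) - \frac{147}{5} = -3426 - \frac{147}{5} = - \frac{17277}{5}$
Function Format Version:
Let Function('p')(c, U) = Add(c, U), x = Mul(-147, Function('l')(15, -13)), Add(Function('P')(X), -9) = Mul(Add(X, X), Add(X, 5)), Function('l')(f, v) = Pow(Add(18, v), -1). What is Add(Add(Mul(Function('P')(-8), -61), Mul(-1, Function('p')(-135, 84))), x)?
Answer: Rational(-17277, 5) ≈ -3455.4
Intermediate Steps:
Function('P')(X) = Add(9, Mul(2, X, Add(5, X))) (Function('P')(X) = Add(9, Mul(Add(X, X), Add(X, 5))) = Add(9, Mul(Mul(2, X), Add(5, X))) = Add(9, Mul(2, X, Add(5, X))))
x = Rational(-147, 5) (x = Mul(-147, Pow(Add(18, -13), -1)) = Mul(-147, Pow(5, -1)) = Mul(-147, Rational(1, 5)) = Rational(-147, 5) ≈ -29.400)
Function('p')(c, U) = Add(U, c)
Add(Add(Mul(Function('P')(-8), -61), Mul(-1, Function('p')(-135, 84))), x) = Add(Add(Mul(Add(9, Mul(2, Pow(-8, 2)), Mul(10, -8)), -61), Mul(-1, Add(84, -135))), Rational(-147, 5)) = Add(Add(Mul(Add(9, Mul(2, 64), -80), -61), Mul(-1, -51)), Rational(-147, 5)) = Add(Add(Mul(Add(9, 128, -80), -61), 51), Rational(-147, 5)) = Add(Add(Mul(57, -61), 51), Rational(-147, 5)) = Add(Add(-3477, 51), Rational(-147, 5)) = Add(-3426, Rational(-147, 5)) = Rational(-17277, 5)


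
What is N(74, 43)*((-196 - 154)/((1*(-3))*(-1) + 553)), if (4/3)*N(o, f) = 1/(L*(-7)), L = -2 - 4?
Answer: -25/2224 ≈ -0.011241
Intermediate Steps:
L = -6
N(o, f) = 1/56 (N(o, f) = 3/(4*((-6*(-7)))) = (3/4)/42 = (3/4)*(1/42) = 1/56)
N(74, 43)*((-196 - 154)/((1*(-3))*(-1) + 553)) = ((-196 - 154)/((1*(-3))*(-1) + 553))/56 = (-350/(-3*(-1) + 553))/56 = (-350/(3 + 553))/56 = (-350/556)/56 = (-350*1/556)/56 = (1/56)*(-175/278) = -25/2224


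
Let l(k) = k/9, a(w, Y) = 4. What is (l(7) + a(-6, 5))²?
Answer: 1849/81 ≈ 22.827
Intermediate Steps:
l(k) = k/9 (l(k) = k*(⅑) = k/9)
(l(7) + a(-6, 5))² = ((⅑)*7 + 4)² = (7/9 + 4)² = (43/9)² = 1849/81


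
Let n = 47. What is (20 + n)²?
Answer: 4489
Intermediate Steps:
(20 + n)² = (20 + 47)² = 67² = 4489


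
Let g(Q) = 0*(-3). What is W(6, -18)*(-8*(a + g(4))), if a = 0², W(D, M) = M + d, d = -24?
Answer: 0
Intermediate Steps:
W(D, M) = -24 + M (W(D, M) = M - 24 = -24 + M)
g(Q) = 0
a = 0
W(6, -18)*(-8*(a + g(4))) = (-24 - 18)*(-8*(0 + 0)) = -(-336)*0 = -42*0 = 0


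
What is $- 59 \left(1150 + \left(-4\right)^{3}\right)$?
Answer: $-64074$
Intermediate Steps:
$- 59 \left(1150 + \left(-4\right)^{3}\right) = - 59 \left(1150 - 64\right) = \left(-59\right) 1086 = -64074$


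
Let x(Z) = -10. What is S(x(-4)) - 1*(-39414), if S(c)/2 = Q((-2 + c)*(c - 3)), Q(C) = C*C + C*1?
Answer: 88398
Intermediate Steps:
Q(C) = C + C² (Q(C) = C² + C = C + C²)
S(c) = 2*(1 + (-3 + c)*(-2 + c))*(-3 + c)*(-2 + c) (S(c) = 2*(((-2 + c)*(c - 3))*(1 + (-2 + c)*(c - 3))) = 2*(((-2 + c)*(-3 + c))*(1 + (-2 + c)*(-3 + c))) = 2*(((-3 + c)*(-2 + c))*(1 + (-3 + c)*(-2 + c))) = 2*((1 + (-3 + c)*(-2 + c))*(-3 + c)*(-2 + c)) = 2*(1 + (-3 + c)*(-2 + c))*(-3 + c)*(-2 + c))
S(x(-4)) - 1*(-39414) = 2*(6 + (-10)² - 5*(-10))*(7 + (-10)² - 5*(-10)) - 1*(-39414) = 2*(6 + 100 + 50)*(7 + 100 + 50) + 39414 = 2*156*157 + 39414 = 48984 + 39414 = 88398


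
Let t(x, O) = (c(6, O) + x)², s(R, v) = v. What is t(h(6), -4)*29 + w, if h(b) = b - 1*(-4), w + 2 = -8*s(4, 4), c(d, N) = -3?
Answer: 1387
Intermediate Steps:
w = -34 (w = -2 - 8*4 = -2 - 32 = -34)
h(b) = 4 + b (h(b) = b + 4 = 4 + b)
t(x, O) = (-3 + x)²
t(h(6), -4)*29 + w = (-3 + (4 + 6))²*29 - 34 = (-3 + 10)²*29 - 34 = 7²*29 - 34 = 49*29 - 34 = 1421 - 34 = 1387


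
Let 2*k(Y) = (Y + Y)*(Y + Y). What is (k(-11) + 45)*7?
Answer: 2009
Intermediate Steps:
k(Y) = 2*Y² (k(Y) = ((Y + Y)*(Y + Y))/2 = ((2*Y)*(2*Y))/2 = (4*Y²)/2 = 2*Y²)
(k(-11) + 45)*7 = (2*(-11)² + 45)*7 = (2*121 + 45)*7 = (242 + 45)*7 = 287*7 = 2009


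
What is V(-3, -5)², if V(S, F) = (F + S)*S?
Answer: 576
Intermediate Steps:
V(S, F) = S*(F + S)
V(-3, -5)² = (-3*(-5 - 3))² = (-3*(-8))² = 24² = 576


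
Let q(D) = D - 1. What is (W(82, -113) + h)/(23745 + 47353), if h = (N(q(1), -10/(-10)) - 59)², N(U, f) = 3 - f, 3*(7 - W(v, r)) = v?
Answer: 4843/106647 ≈ 0.045411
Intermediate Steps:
q(D) = -1 + D
W(v, r) = 7 - v/3
h = 3249 (h = ((3 - (-10)/(-10)) - 59)² = ((3 - (-10)*(-1)/10) - 59)² = ((3 - 1*1) - 59)² = ((3 - 1) - 59)² = (2 - 59)² = (-57)² = 3249)
(W(82, -113) + h)/(23745 + 47353) = ((7 - ⅓*82) + 3249)/(23745 + 47353) = ((7 - 82/3) + 3249)/71098 = (-61/3 + 3249)*(1/71098) = (9686/3)*(1/71098) = 4843/106647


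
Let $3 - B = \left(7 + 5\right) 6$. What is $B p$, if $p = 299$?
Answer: $-20631$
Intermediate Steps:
$B = -69$ ($B = 3 - \left(7 + 5\right) 6 = 3 - 12 \cdot 6 = 3 - 72 = -69$)
$B p = \left(-69\right) 299 = -20631$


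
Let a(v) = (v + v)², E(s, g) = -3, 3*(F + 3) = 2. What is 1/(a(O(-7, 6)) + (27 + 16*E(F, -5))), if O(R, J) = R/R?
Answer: -1/17 ≈ -0.058824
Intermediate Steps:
F = -7/3 (F = -3 + (⅓)*2 = -3 + ⅔ = -7/3 ≈ -2.3333)
O(R, J) = 1
a(v) = 4*v² (a(v) = (2*v)² = 4*v²)
1/(a(O(-7, 6)) + (27 + 16*E(F, -5))) = 1/(4*1² + (27 + 16*(-3))) = 1/(4*1 + (27 - 48)) = 1/(4 - 21) = 1/(-17) = -1/17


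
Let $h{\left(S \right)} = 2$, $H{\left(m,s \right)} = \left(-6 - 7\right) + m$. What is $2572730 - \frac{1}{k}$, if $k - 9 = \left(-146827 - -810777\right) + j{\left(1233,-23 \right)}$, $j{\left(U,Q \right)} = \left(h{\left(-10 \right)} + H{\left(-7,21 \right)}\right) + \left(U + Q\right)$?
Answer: $\frac{1711253932229}{665151} \approx 2.5727 \cdot 10^{6}$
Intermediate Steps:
$H{\left(m,s \right)} = -13 + m$
$j{\left(U,Q \right)} = -18 + Q + U$ ($j{\left(U,Q \right)} = \left(2 - 20\right) + \left(U + Q\right) = \left(2 - 20\right) + \left(Q + U\right) = -18 + \left(Q + U\right) = -18 + Q + U$)
$k = 665151$ ($k = 9 - -665142 = 9 + \left(\left(-146827 + 810777\right) + 1192\right) = 9 + \left(663950 + 1192\right) = 9 + 665142 = 665151$)
$2572730 - \frac{1}{k} = 2572730 - \frac{1}{665151} = \frac{1711253932229}{665151}$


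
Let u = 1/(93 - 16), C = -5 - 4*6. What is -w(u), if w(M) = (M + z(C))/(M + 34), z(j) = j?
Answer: 248/291 ≈ 0.85223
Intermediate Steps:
C = -29 (C = -5 - 24 = -29)
u = 1/77 ≈ 0.012987
w(M) = (-29 + M)/(34 + M) (w(M) = (M - 29)/(M + 34) = (-29 + M)/(34 + M))
-w(u) = -(-29 + 1/77)/(34 + 1/77) = -(-2232)/(2619/77*77) = -77*(-2232)/(2619*77) = -1*(-248/291) = 248/291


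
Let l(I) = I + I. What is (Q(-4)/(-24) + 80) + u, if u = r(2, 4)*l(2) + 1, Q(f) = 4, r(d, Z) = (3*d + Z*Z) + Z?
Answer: 1109/6 ≈ 184.83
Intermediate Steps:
l(I) = 2*I
r(d, Z) = Z + Z**2 + 3*d (r(d, Z) = (3*d + Z**2) + Z = (Z**2 + 3*d) + Z = Z + Z**2 + 3*d)
u = 105 (u = (4 + 4**2 + 3*2)*(2*2) + 1 = (4 + 16 + 6)*4 + 1 = 26*4 + 1 = 104 + 1 = 105)
(Q(-4)/(-24) + 80) + u = (4/(-24) + 80) + 105 = (4*(-1/24) + 80) + 105 = (-1/6 + 80) + 105 = 479/6 + 105 = 1109/6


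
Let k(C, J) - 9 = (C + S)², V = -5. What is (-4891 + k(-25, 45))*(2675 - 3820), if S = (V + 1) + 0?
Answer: 4626945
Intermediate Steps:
S = -4 (S = (-5 + 1) + 0 = -4 + 0 = -4)
k(C, J) = 9 + (-4 + C)² (k(C, J) = 9 + (C - 4)² = 9 + (-4 + C)²)
(-4891 + k(-25, 45))*(2675 - 3820) = (-4891 + (9 + (-4 - 25)²))*(2675 - 3820) = (-4891 + (9 + (-29)²))*(-1145) = (-4891 + (9 + 841))*(-1145) = (-4891 + 850)*(-1145) = -4041*(-1145) = 4626945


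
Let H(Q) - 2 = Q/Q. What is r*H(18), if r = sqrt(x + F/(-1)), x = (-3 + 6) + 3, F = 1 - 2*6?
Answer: 3*sqrt(17) ≈ 12.369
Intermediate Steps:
F = -11 (F = 1 - 12 = -11)
H(Q) = 3 (H(Q) = 2 + Q/Q = 2 + 1 = 3)
x = 6 (x = 3 + 3 = 6)
r = sqrt(17) (r = sqrt(6 - 11/(-1)) = sqrt(6 - 11*(-1)) = sqrt(6 + 11) = sqrt(17) ≈ 4.1231)
r*H(18) = sqrt(17)*3 = 3*sqrt(17)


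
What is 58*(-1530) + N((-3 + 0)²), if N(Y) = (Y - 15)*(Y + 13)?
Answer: -88872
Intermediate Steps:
N(Y) = (-15 + Y)*(13 + Y)
58*(-1530) + N((-3 + 0)²) = 58*(-1530) + (-195 + ((-3 + 0)²)² - 2*(-3 + 0)²) = -88740 + (-195 + ((-3)²)² - 2*(-3)²) = -88740 + (-195 + 9² - 2*9) = -88740 + (-195 + 81 - 18) = -88740 - 132 = -88872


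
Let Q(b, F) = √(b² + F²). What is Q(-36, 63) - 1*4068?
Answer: -4068 + 9*√65 ≈ -3995.4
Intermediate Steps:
Q(b, F) = √(F² + b²)
Q(-36, 63) - 1*4068 = √(63² + (-36)²) - 1*4068 = √(3969 + 1296) - 4068 = √5265 - 4068 = 9*√65 - 4068 = -4068 + 9*√65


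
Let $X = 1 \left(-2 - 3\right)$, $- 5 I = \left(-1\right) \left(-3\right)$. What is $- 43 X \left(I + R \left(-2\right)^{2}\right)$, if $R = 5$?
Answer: $4171$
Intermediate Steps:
$I = - \frac{3}{5}$ ($I = - \frac{\left(-1\right) \left(-3\right)}{5} = \left(- \frac{1}{5}\right) 3 = - \frac{3}{5} \approx -0.6$)
$X = -5$ ($X = 1 \left(-5\right) = -5$)
$- 43 X \left(I + R \left(-2\right)^{2}\right) = \left(-43\right) \left(-5\right) \left(- \frac{3}{5} + 5 \left(-2\right)^{2}\right) = 215 \left(- \frac{3}{5} + 5 \cdot 4\right) = 215 \left(- \frac{3}{5} + 20\right) = 215 \cdot \frac{97}{5} = 4171$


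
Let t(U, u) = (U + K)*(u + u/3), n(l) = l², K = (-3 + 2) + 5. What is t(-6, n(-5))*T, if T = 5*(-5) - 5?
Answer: 2000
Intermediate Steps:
K = 4 (K = -1 + 5 = 4)
t(U, u) = 4*u*(4 + U)/3 (t(U, u) = (U + 4)*(u + u/3) = (4 + U)*(u + u*(⅓)) = (4 + U)*(u + u/3) = (4 + U)*(4*u/3) = 4*u*(4 + U)/3)
T = -30 (T = -25 - 5 = -30)
t(-6, n(-5))*T = ((4/3)*(-5)²*(4 - 6))*(-30) = ((4/3)*25*(-2))*(-30) = -200/3*(-30) = 2000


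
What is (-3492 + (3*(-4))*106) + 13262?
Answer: 8498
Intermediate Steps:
(-3492 + (3*(-4))*106) + 13262 = (-3492 - 12*106) + 13262 = (-3492 - 1272) + 13262 = -4764 + 13262 = 8498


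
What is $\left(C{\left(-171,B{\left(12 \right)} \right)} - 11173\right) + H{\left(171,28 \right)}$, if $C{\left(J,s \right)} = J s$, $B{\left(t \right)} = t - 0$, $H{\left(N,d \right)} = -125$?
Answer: $-13350$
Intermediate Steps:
$B{\left(t \right)} = t$ ($B{\left(t \right)} = t + 0 = t$)
$\left(C{\left(-171,B{\left(12 \right)} \right)} - 11173\right) + H{\left(171,28 \right)} = \left(\left(-171\right) 12 - 11173\right) - 125 = \left(-2052 - 11173\right) - 125 = -13225 - 125 = -13350$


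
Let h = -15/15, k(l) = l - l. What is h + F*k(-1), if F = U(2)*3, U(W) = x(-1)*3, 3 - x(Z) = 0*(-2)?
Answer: -1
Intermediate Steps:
k(l) = 0
h = -1 (h = -15*1/15 = -1)
x(Z) = 3 (x(Z) = 3 - 0*(-2) = 3 - 1*0 = 3 + 0 = 3)
U(W) = 9 (U(W) = 3*3 = 9)
F = 27 (F = 9*3 = 27)
h + F*k(-1) = -1 + 27*0 = -1 + 0 = -1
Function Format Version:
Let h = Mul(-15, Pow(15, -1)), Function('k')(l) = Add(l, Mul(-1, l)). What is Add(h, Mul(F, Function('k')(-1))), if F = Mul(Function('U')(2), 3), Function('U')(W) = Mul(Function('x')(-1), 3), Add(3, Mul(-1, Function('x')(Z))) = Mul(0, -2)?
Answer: -1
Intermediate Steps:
Function('k')(l) = 0
h = -1 (h = Mul(-15, Rational(1, 15)) = -1)
Function('x')(Z) = 3 (Function('x')(Z) = Add(3, Mul(-1, Mul(0, -2))) = Add(3, Mul(-1, 0)) = Add(3, 0) = 3)
Function('U')(W) = 9 (Function('U')(W) = Mul(3, 3) = 9)
F = 27 (F = Mul(9, 3) = 27)
Add(h, Mul(F, Function('k')(-1))) = Add(-1, Mul(27, 0)) = Add(-1, 0) = -1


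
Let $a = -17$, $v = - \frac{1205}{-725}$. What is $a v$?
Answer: $- \frac{4097}{145} \approx -28.255$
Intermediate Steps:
$v = \frac{241}{145}$ ($v = \left(-1205\right) \left(- \frac{1}{725}\right) = \frac{241}{145} \approx 1.6621$)
$a v = \left(-17\right) \frac{241}{145} = - \frac{4097}{145}$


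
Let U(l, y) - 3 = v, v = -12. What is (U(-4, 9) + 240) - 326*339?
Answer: -110283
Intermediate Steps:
U(l, y) = -9 (U(l, y) = 3 - 12 = -9)
(U(-4, 9) + 240) - 326*339 = (-9 + 240) - 326*339 = 231 - 110514 = -110283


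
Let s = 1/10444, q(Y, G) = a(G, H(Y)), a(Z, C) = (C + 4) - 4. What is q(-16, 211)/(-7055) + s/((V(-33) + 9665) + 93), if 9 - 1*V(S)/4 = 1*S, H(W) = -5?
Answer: 103668555/146274340184 ≈ 0.00070873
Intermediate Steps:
a(Z, C) = C (a(Z, C) = (4 + C) - 4 = C)
q(Y, G) = -5
V(S) = 36 - 4*S
s = 1/10444 ≈ 9.5749e-5
q(-16, 211)/(-7055) + s/((V(-33) + 9665) + 93) = -5/(-7055) + 1/(10444*(((36 - 4*(-33)) + 9665) + 93)) = -5*(-1/7055) + 1/(10444*(((36 + 132) + 9665) + 93)) = 1/1411 + 1/(10444*((168 + 9665) + 93)) = 1/1411 + 1/(10444*(9833 + 93)) = 1/1411 + (1/10444)/9926 = 1/1411 + (1/10444)*(1/9926) = 1/1411 + 1/103667144 = 103668555/146274340184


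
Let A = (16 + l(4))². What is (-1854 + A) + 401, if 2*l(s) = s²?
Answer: -877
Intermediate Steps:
l(s) = s²/2
A = 576 (A = (16 + (½)*4²)² = (16 + (½)*16)² = (16 + 8)² = 24² = 576)
(-1854 + A) + 401 = (-1854 + 576) + 401 = -1278 + 401 = -877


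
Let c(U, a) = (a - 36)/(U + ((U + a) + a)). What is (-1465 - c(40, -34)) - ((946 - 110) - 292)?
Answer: -12019/6 ≈ -2003.2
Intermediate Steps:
c(U, a) = (-36 + a)/(2*U + 2*a) (c(U, a) = (-36 + a)/(U + (U + 2*a)) = (-36 + a)/(2*U + 2*a))
(-1465 - c(40, -34)) - ((946 - 110) - 292) = (-1465 - (-18 + (1/2)*(-34))/(40 - 34)) - ((946 - 110) - 292) = (-1465 - (-18 - 17)/6) - (836 - 292) = (-1465 - (-35)/6) - 1*544 = (-1465 - 1*(-35/6)) - 544 = (-1465 + 35/6) - 544 = -8755/6 - 544 = -12019/6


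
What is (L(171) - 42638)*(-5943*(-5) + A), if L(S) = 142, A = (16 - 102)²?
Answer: -1577069056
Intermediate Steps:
A = 7396 (A = (-86)² = 7396)
(L(171) - 42638)*(-5943*(-5) + A) = (142 - 42638)*(-5943*(-5) + 7396) = -42496*(29715 + 7396) = -42496*37111 = -1577069056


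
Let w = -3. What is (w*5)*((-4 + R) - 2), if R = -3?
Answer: 135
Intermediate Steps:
(w*5)*((-4 + R) - 2) = (-3*5)*((-4 - 3) - 2) = -15*(-7 - 2) = -15*(-9) = 135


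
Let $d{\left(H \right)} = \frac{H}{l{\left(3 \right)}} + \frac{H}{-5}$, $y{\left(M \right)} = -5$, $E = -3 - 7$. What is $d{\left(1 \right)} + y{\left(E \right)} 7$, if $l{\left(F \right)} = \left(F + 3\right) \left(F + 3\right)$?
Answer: $- \frac{6331}{180} \approx -35.172$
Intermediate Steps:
$l{\left(F \right)} = \left(3 + F\right)^{2}$ ($l{\left(F \right)} = \left(3 + F\right) \left(3 + F\right) = \left(3 + F\right)^{2}$)
$E = -10$ ($E = -3 - 7 = -10$)
$d{\left(H \right)} = - \frac{31 H}{180}$ ($d{\left(H \right)} = \frac{H}{\left(3 + 3\right)^{2}} + \frac{H}{-5} = \frac{H}{6^{2}} + H \left(- \frac{1}{5}\right) = \frac{H}{36} - \frac{H}{5} = - \frac{31 H}{180}$)
$d{\left(1 \right)} + y{\left(E \right)} 7 = \left(- \frac{31}{180}\right) 1 - 35 = - \frac{31}{180} - 35 = - \frac{6331}{180}$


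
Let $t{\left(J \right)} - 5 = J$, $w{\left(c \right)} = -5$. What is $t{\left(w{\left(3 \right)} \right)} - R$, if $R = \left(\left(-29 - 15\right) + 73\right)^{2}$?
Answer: $-841$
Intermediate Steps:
$t{\left(J \right)} = 5 + J$
$R = 841$ ($R = \left(-44 + 73\right)^{2} = 29^{2} = 841$)
$t{\left(w{\left(3 \right)} \right)} - R = \left(5 - 5\right) - 841 = 0 - 841 = -841$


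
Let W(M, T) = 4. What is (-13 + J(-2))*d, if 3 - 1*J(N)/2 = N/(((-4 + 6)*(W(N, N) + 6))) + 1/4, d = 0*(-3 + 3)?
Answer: 0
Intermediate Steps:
d = 0 (d = 0*0 = 0)
J(N) = 11/2 - N/10 (J(N) = 6 - 2*(N/(((-4 + 6)*(4 + 6))) + 1/4) = 6 - 2*(N/((2*10)) + 1*(1/4)) = 6 - 2*(N/20 + 1/4) = 6 - 2*(1/4 + N/20) = 6 + (-1/2 - N/10) = 11/2 - N/10)
(-13 + J(-2))*d = (-13 + (11/2 - 1/10*(-2)))*0 = (-13 + (11/2 + 1/5))*0 = (-13 + 57/10)*0 = -73/10*0 = 0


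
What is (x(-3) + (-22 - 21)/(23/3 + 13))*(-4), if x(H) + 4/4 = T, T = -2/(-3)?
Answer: 898/93 ≈ 9.6559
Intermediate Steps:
T = 2/3 (T = -2*(-1/3) = 2/3 ≈ 0.66667)
x(H) = -1/3 (x(H) = -1 + 2/3 = -1/3)
(x(-3) + (-22 - 21)/(23/3 + 13))*(-4) = (-1/3 + (-22 - 21)/(23/3 + 13))*(-4) = (-1/3 - 43/(23*(1/3) + 13))*(-4) = (-1/3 - 43/(23/3 + 13))*(-4) = (-1/3 - 43/62/3)*(-4) = (-1/3 - 43*3/62)*(-4) = (-1/3 - 129/62)*(-4) = -449/186*(-4) = 898/93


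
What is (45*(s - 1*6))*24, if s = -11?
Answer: -18360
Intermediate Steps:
(45*(s - 1*6))*24 = (45*(-11 - 1*6))*24 = (45*(-11 - 6))*24 = (45*(-17))*24 = -765*24 = -18360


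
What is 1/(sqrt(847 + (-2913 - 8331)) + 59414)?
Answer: 59414/3530033793 - I*sqrt(10397)/3530033793 ≈ 1.6831e-5 - 2.8885e-8*I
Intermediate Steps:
1/(sqrt(847 + (-2913 - 8331)) + 59414) = 1/(sqrt(847 - 11244) + 59414) = 1/(sqrt(-10397) + 59414) = 1/(I*sqrt(10397) + 59414) = 1/(59414 + I*sqrt(10397))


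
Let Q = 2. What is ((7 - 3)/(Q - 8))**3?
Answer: -8/27 ≈ -0.29630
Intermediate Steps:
((7 - 3)/(Q - 8))**3 = ((7 - 3)/(2 - 8))**3 = (4/(-6))**3 = (4*(-1/6))**3 = (-2/3)**3 = -8/27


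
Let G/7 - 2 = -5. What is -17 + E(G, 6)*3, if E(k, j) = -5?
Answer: -32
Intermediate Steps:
G = -21 (G = 14 + 7*(-5) = 14 - 35 = -21)
-17 + E(G, 6)*3 = -17 - 5*3 = -17 - 15 = -32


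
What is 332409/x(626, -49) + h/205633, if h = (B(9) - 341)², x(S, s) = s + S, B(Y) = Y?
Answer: 68417859145/118650241 ≈ 576.63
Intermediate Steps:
x(S, s) = S + s
h = 110224 (h = (9 - 341)² = (-332)² = 110224)
332409/x(626, -49) + h/205633 = 332409/(626 - 49) + 110224/205633 = 332409/577 + 110224*(1/205633) = 332409*(1/577) + 110224/205633 = 332409/577 + 110224/205633 = 68417859145/118650241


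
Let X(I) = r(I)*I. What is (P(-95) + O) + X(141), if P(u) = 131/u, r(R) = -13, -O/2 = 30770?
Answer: -6020566/95 ≈ -63374.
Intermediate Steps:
O = -61540 (O = -2*30770 = -61540)
X(I) = -13*I
(P(-95) + O) + X(141) = (131/(-95) - 61540) - 13*141 = (131*(-1/95) - 61540) - 1833 = (-131/95 - 61540) - 1833 = -5846431/95 - 1833 = -6020566/95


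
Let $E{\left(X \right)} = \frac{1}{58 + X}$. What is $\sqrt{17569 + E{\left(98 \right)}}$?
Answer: $\frac{\sqrt{106889835}}{78} \approx 132.55$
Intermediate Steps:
$\sqrt{17569 + E{\left(98 \right)}} = \sqrt{17569 + \frac{1}{58 + 98}} = \sqrt{17569 + \frac{1}{156}} = \sqrt{\frac{2740765}{156}} = \frac{\sqrt{106889835}}{78}$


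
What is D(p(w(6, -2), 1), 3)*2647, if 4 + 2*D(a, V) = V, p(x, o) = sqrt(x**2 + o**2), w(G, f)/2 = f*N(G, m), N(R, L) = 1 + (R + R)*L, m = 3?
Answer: -2647/2 ≈ -1323.5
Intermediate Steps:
N(R, L) = 1 + 2*L*R (N(R, L) = 1 + (2*R)*L = 1 + 2*L*R)
w(G, f) = 2*f*(1 + 6*G) (w(G, f) = 2*(f*(1 + 2*3*G)) = 2*(f*(1 + 6*G)) = 2*f*(1 + 6*G))
p(x, o) = sqrt(o**2 + x**2)
D(a, V) = -2 + V/2
D(p(w(6, -2), 1), 3)*2647 = (-2 + (1/2)*3)*2647 = (-2 + 3/2)*2647 = -1/2*2647 = -2647/2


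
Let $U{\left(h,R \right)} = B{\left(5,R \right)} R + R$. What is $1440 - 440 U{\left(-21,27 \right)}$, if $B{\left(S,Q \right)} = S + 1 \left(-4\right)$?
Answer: $-22320$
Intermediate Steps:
$B{\left(S,Q \right)} = -4 + S$ ($B{\left(S,Q \right)} = S - 4 = -4 + S$)
$U{\left(h,R \right)} = 2 R$ ($U{\left(h,R \right)} = \left(-4 + 5\right) R + R = 1 R + R = R + R = 2 R$)
$1440 - 440 U{\left(-21,27 \right)} = 1440 - 440 \cdot 2 \cdot 27 = 1440 - 23760 = -22320$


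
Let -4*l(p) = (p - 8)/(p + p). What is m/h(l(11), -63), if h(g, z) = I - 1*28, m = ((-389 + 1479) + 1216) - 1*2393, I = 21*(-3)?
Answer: 87/91 ≈ 0.95604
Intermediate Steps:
I = -63
l(p) = -(-8 + p)/(8*p) (l(p) = -(p - 8)/(4*(p + p)) = -(-8 + p)/(4*(2*p)) = -(-8 + p)*1/(2*p)/4 = -(-8 + p)/(8*p))
m = -87 (m = (1090 + 1216) - 2393 = 2306 - 2393 = -87)
h(g, z) = -91 (h(g, z) = -63 - 1*28 = -63 - 28 = -91)
m/h(l(11), -63) = -87/(-91) = -87*(-1/91) = 87/91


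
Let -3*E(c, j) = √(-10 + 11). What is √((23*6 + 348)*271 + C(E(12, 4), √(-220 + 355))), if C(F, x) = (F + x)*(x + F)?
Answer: √(1186570 - 18*√15)/3 ≈ 363.09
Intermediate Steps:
E(c, j) = -⅓ (E(c, j) = -√(-10 + 11)/3 = -√1/3 = -⅓*1 = -⅓)
C(F, x) = (F + x)² (C(F, x) = (F + x)*(F + x) = (F + x)²)
√((23*6 + 348)*271 + C(E(12, 4), √(-220 + 355))) = √((23*6 + 348)*271 + (-⅓ + √(-220 + 355))²) = √((138 + 348)*271 + (-⅓ + √135)²) = √(486*271 + (-⅓ + 3*√15)²) = √(131706 + (-⅓ + 3*√15)²)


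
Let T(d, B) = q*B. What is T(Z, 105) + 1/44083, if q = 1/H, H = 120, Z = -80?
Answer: 308589/352664 ≈ 0.87502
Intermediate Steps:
q = 1/120 ≈ 0.0083333
T(d, B) = B/120
T(Z, 105) + 1/44083 = (1/120)*105 + 1/44083 = 7/8 + 1/44083 = 308589/352664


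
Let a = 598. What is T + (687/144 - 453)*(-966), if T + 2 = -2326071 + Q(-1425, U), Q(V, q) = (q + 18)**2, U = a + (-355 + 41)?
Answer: -14415037/8 ≈ -1.8019e+6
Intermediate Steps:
U = 284 (U = 598 + (-355 + 41) = 598 - 314 = 284)
Q(V, q) = (18 + q)**2
T = -2234869 (T = -2 + (-2326071 + (18 + 284)**2) = -2 + (-2326071 + 302**2) = -2 + (-2326071 + 91204) = -2 - 2234867 = -2234869)
T + (687/144 - 453)*(-966) = -2234869 + (687/144 - 453)*(-966) = -2234869 + (687*(1/144) - 453)*(-966) = -2234869 + (229/48 - 453)*(-966) = -2234869 - 21515/48*(-966) = -2234869 + 3463915/8 = -14415037/8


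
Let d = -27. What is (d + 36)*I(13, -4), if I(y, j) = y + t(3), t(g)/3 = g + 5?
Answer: 333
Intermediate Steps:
t(g) = 15 + 3*g (t(g) = 3*(g + 5) = 3*(5 + g) = 15 + 3*g)
I(y, j) = 24 + y (I(y, j) = y + (15 + 3*3) = y + (15 + 9) = y + 24 = 24 + y)
(d + 36)*I(13, -4) = (-27 + 36)*(24 + 13) = 9*37 = 333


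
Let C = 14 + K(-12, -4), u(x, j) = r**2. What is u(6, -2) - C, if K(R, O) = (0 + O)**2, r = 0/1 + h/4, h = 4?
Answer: -29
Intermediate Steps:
r = 1 (r = 0/1 + 4/4 = 0*1 + 4*(1/4) = 0 + 1 = 1)
K(R, O) = O**2
u(x, j) = 1 (u(x, j) = 1**2 = 1)
C = 30 (C = 14 + (-4)**2 = 14 + 16 = 30)
u(6, -2) - C = 1 - 1*30 = 1 - 30 = -29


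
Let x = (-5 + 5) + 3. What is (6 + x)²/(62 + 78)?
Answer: 81/140 ≈ 0.57857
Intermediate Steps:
x = 3 (x = 0 + 3 = 3)
(6 + x)²/(62 + 78) = (6 + 3)²/(62 + 78) = 9²/140 = 81*(1/140) = 81/140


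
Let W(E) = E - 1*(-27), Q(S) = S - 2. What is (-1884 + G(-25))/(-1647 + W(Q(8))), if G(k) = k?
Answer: 1909/1614 ≈ 1.1828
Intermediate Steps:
Q(S) = -2 + S
W(E) = 27 + E (W(E) = E + 27 = 27 + E)
(-1884 + G(-25))/(-1647 + W(Q(8))) = (-1884 - 25)/(-1647 + (27 + (-2 + 8))) = -1909/(-1647 + (27 + 6)) = -1909/(-1647 + 33) = -1909/(-1614) = -1909*(-1/1614) = 1909/1614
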